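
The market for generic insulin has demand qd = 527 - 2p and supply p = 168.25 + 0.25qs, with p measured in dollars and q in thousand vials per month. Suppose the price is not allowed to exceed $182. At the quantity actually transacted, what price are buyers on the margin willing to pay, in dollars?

Rearranging supply gives qs = 4p - 673. Setting quantity demanded equal to quantity supplied, 527 - 2p = 4p - 673, gives p* = 200 and q* = 127.
Because the ceiling (182) lies below the market-clearing price, it is binding.
At p = 182: qd = 527 - 2·182 = 163 and qs = 4·182 - 673 = 55.
Only 55 units reach the market. On the demand curve, the marginal buyer's willingness to pay at q = 55 is (527 - 55)/2 = 236.

236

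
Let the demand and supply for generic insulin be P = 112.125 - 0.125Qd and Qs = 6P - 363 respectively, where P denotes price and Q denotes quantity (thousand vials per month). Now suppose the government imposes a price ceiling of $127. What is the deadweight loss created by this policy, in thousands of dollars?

Rearranging demand gives Qd = 897 - 8P. In a free market, 897 - 8P = 6P - 363 gives the equilibrium P* = 90, Q* = 177.
The ceiling of 127 is above the equilibrium price 90, so it is not binding; the market clears at P* = 90, Q* = 177.
Since the control does not bind, no trades are prevented and deadweight loss is zero.

0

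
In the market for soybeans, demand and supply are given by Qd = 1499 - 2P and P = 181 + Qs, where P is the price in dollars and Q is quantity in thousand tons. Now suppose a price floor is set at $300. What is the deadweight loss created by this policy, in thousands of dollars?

0

Rearranging supply gives Qs = P - 181. Without the control the market clears where 1499 - 2P = P - 181, i.e. P* = 560 and Q* = 379.
The floor of 300 is below the equilibrium price 560, so it is not binding; the market clears at P* = 560, Q* = 379.
Since the control does not bind, no trades are prevented and deadweight loss is zero.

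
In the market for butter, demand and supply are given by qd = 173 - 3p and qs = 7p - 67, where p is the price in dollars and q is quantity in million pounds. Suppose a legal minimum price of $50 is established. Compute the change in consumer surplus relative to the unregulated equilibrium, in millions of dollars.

Setting quantity demanded equal to quantity supplied, 173 - 3p = 7p - 67, gives p* = 24 and q* = 101.
Since 50 > 24, the floor is binding.
At p = 50: qd = 173 - 3·50 = 23 and qs = 7·50 - 67 = 283.
Consumer surplus without the control is ½ · (173/3 - 24) · 101 = 10201/6.
With the floor, consumers buy 23 units at 50, so CS = ½ · (173/3 - 50) · 23 = 529/6.
Change in consumer surplus = 529/6 - 10201/6 = -1612.

-1612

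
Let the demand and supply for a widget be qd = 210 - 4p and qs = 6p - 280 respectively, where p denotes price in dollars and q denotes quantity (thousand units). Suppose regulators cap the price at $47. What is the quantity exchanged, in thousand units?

Setting quantity demanded equal to quantity supplied, 210 - 4p = 6p - 280, gives p* = 49 and q* = 14.
The ceiling of 47 is below the equilibrium price 49, so it binds.
At p = 47: qd = 210 - 4·47 = 22 and qs = 6·47 - 280 = 2.
The quantity actually transacted is the short side, supply: 2.

2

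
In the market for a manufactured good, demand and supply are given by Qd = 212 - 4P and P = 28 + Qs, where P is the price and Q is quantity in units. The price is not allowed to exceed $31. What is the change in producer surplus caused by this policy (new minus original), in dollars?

Rearranging supply gives Qs = P - 28. Equilibrium: 212 - 4P = P - 28, so 240 = 5P and P* = 48, Q* = 20.
Because the ceiling (31) lies below the market-clearing price, it is binding.
At P = 31: Qd = 212 - 4·31 = 88 and Qs = 31 - 28 = 3.
Producer surplus without the control is ½ · (48 - 28) · 20 = 200.
With the ceiling, producers sell 3 units at 31, so PS = ½ · (31 - 28) · 3 = 4.5.
Change in producer surplus = 4.5 - 200 = -195.5.

-195.5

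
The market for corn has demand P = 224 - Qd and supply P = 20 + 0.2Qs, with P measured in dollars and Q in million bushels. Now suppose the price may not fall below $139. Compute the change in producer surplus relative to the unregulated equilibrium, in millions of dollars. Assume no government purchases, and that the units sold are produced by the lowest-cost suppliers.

Rearranging demand gives Qd = 224 - P; rearranging supply gives Qs = 5P - 100. Setting quantity demanded equal to quantity supplied, 224 - P = 5P - 100, gives P* = 54 and Q* = 170.
Since 139 > 54, the floor is binding.
At P = 139: Qd = 224 - 139 = 85 and Qs = 5·139 - 100 = 595.
Producer surplus without the control is ½ · (54 - 20) · 170 = 2890.
With the floor, 85 units are sold at 139. The supply price at Q = 85 is 37, so PS = ½ · [(139 - 20) + (139 - 37)] · 85 = 9392.5.
Change in producer surplus = 9392.5 - 2890 = 6502.5.

6502.5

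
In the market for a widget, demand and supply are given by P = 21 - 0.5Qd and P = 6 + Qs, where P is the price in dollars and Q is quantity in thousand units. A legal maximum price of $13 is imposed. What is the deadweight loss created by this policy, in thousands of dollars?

Rearranging demand gives Qd = 42 - 2P; rearranging supply gives Qs = P - 6. Setting quantity demanded equal to quantity supplied, 42 - 2P = P - 6, gives P* = 16 and Q* = 10.
Since 13 < 16, the ceiling is binding.
At P = 13: Qd = 42 - 2·13 = 16 and Qs = 13 - 6 = 7.
Quantity traded falls to 7. At Q = 7 the demand price is (42 - 7)/2 = 17.5 and the supply price is 6 + 7 = 13.
Deadweight loss = ½ · (17.5 - 13) · (10 - 7) = ½ · 4.5 · 3 = 6.75.

6.75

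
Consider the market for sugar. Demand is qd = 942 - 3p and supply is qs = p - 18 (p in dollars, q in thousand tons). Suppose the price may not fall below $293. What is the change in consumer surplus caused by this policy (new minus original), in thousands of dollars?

In a free market, 942 - 3p = p - 18 gives the equilibrium p* = 240, q* = 222.
The floor of 293 is above the equilibrium price 240, so it binds.
At p = 293: qd = 942 - 3·293 = 63 and qs = 293 - 18 = 275.
Consumer surplus without the control is ½ · (314 - 240) · 222 = 8214.
With the floor, consumers buy 63 units at 293, so CS = ½ · (314 - 293) · 63 = 661.5.
Change in consumer surplus = 661.5 - 8214 = -7552.5.

-7552.5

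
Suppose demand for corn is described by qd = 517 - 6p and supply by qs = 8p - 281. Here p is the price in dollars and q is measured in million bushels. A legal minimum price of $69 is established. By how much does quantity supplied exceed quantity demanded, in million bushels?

168

Without the control the market clears where 517 - 6p = 8p - 281, i.e. p* = 57 and q* = 175.
Since 69 > 57, the floor is binding.
At p = 69: qd = 517 - 6·69 = 103 and qs = 8·69 - 281 = 271.
Surplus = qs - qd = 271 - 103 = 168.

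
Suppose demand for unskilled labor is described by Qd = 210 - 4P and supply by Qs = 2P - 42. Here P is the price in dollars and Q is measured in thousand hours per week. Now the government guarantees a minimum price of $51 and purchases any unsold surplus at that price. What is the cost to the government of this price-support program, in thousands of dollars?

Setting quantity demanded equal to quantity supplied, 210 - 4P = 2P - 42, gives P* = 42 and Q* = 42.
Since 51 > 42, the floor is binding.
At P = 51: Qd = 210 - 4·51 = 6 and Qs = 2·51 - 42 = 60.
Surplus = Qs - Qd = 54.
Government expenditure = surplus × support price = 54 × 51 = 2754.

2754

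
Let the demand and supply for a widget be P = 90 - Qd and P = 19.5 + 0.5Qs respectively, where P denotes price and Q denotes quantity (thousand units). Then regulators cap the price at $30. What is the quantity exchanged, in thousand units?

21

Rearranging demand gives Qd = 90 - P; rearranging supply gives Qs = 2P - 39. Setting quantity demanded equal to quantity supplied, 90 - P = 2P - 39, gives P* = 43 and Q* = 47.
Because the ceiling (30) lies below the market-clearing price, it is binding.
At P = 30: Qd = 90 - 30 = 60 and Qs = 2·30 - 39 = 21.
The quantity actually transacted is the short side, supply: 21.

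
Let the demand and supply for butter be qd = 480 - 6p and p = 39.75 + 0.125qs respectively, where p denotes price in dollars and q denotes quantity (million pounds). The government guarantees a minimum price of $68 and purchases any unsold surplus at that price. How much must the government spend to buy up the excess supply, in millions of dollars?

Rearranging supply gives qs = 8p - 318. Without the control the market clears where 480 - 6p = 8p - 318, i.e. p* = 57 and q* = 138.
Because the floor (68) lies above the market-clearing price, it is binding.
At p = 68: qd = 480 - 6·68 = 72 and qs = 8·68 - 318 = 226.
Surplus = qs - qd = 154.
Government expenditure = surplus × support price = 154 × 68 = 10472.

10472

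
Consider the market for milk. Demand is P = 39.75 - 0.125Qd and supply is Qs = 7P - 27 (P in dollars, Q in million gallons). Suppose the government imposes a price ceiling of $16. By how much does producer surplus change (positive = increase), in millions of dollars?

Rearranging demand gives Qd = 318 - 8P. In a free market, 318 - 8P = 7P - 27 gives the equilibrium P* = 23, Q* = 134.
Because the ceiling (16) lies below the market-clearing price, it is binding.
At P = 16: Qd = 318 - 8·16 = 190 and Qs = 7·16 - 27 = 85.
Producer surplus without the control is ½ · (23 - 27/7) · 134 = 8978/7.
With the ceiling, producers sell 85 units at 16, so PS = ½ · (16 - 27/7) · 85 = 7225/14.
Change in producer surplus = 7225/14 - 8978/7 = -766.5.

-766.5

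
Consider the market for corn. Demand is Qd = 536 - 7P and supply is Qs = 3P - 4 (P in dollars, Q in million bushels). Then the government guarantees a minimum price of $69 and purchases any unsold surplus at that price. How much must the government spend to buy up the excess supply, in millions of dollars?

Setting quantity demanded equal to quantity supplied, 536 - 7P = 3P - 4, gives P* = 54 and Q* = 158.
Because the floor (69) lies above the market-clearing price, it is binding.
At P = 69: Qd = 536 - 7·69 = 53 and Qs = 3·69 - 4 = 203.
Surplus = Qs - Qd = 150.
Government expenditure = surplus × support price = 150 × 69 = 10350.

10350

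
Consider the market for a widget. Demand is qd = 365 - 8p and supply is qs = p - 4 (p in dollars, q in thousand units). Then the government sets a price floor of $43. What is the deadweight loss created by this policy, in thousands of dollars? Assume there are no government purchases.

Equilibrium: 365 - 8p = p - 4, so 369 = 9p and p* = 41, q* = 37.
Because the floor (43) lies above the market-clearing price, it is binding.
At p = 43: qd = 365 - 8·43 = 21 and qs = 43 - 4 = 39.
Quantity traded falls to 21. At q = 21 the demand price is (365 - 21)/8 = 43 and the supply price is 4 + 21 = 25.
Deadweight loss = ½ · (43 - 25) · (37 - 21) = ½ · 18 · 16 = 144.

144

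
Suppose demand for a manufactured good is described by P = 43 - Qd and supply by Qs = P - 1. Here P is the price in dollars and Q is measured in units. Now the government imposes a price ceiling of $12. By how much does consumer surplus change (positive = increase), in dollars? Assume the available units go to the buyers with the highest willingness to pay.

60

Rearranging demand gives Qd = 43 - P. Equilibrium: 43 - P = P - 1, so 44 = 2P and P* = 22, Q* = 21.
The ceiling of 12 is below the equilibrium price 22, so it binds.
At P = 12: Qd = 43 - 12 = 31 and Qs = 12 - 1 = 11.
Consumer surplus without the control is ½ · (43 - 22) · 21 = 220.5.
With the ceiling, 11 units are sold at 12 (assume they go to the highest-value buyers). The demand price at Q = 11 is 32, so CS = ½ · [(43 - 12) + (32 - 12)] · 11 = 280.5.
Change in consumer surplus = 280.5 - 220.5 = 60.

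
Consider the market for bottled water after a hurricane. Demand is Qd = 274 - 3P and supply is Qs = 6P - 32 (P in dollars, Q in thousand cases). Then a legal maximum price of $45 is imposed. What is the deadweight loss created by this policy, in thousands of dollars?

Setting quantity demanded equal to quantity supplied, 274 - 3P = 6P - 32, gives P* = 34 and Q* = 172.
Since 45 is above P* = 34, the ceiling does not bind and the free-market outcome prevails.
Since the control does not bind, no trades are prevented and deadweight loss is zero.

0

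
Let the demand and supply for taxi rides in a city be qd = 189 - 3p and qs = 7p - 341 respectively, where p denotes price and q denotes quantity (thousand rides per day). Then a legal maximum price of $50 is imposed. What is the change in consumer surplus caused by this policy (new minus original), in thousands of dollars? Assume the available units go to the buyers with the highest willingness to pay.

Setting quantity demanded equal to quantity supplied, 189 - 3p = 7p - 341, gives p* = 53 and q* = 30.
The ceiling of 50 is below the equilibrium price 53, so it binds.
At p = 50: qd = 189 - 3·50 = 39 and qs = 7·50 - 341 = 9.
Consumer surplus without the control is ½ · (63 - 53) · 30 = 150.
With the ceiling, 9 units are sold at 50 (assume they go to the highest-value buyers). The demand price at q = 9 is 60, so CS = ½ · [(63 - 50) + (60 - 50)] · 9 = 103.5.
Change in consumer surplus = 103.5 - 150 = -46.5.

-46.5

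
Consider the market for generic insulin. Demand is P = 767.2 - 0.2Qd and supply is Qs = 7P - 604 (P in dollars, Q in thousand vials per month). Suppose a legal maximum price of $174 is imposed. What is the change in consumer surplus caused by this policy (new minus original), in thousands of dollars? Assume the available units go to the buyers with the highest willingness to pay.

-67894.4

Rearranging demand gives Qd = 3836 - 5P. Setting quantity demanded equal to quantity supplied, 3836 - 5P = 7P - 604, gives P* = 370 and Q* = 1986.
Because the ceiling (174) lies below the market-clearing price, it is binding.
At P = 174: Qd = 3836 - 5·174 = 2966 and Qs = 7·174 - 604 = 614.
Consumer surplus without the control is ½ · (767.2 - 370) · 1986 = 394419.6.
With the ceiling, 614 units are sold at 174 (assume they go to the highest-value buyers). The demand price at Q = 614 is 644.4, so CS = ½ · [(767.2 - 174) + (644.4 - 174)] · 614 = 326525.2.
Change in consumer surplus = 326525.2 - 394419.6 = -67894.4.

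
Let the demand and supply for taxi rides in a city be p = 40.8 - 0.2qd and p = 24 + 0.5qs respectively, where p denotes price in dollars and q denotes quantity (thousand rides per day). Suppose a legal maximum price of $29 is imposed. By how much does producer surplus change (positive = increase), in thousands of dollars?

Rearranging demand gives qd = 204 - 5p; rearranging supply gives qs = 2p - 48. Setting quantity demanded equal to quantity supplied, 204 - 5p = 2p - 48, gives p* = 36 and q* = 24.
The ceiling of 29 is below the equilibrium price 36, so it binds.
At p = 29: qd = 204 - 5·29 = 59 and qs = 2·29 - 48 = 10.
Producer surplus without the control is ½ · (36 - 24) · 24 = 144.
With the ceiling, producers sell 10 units at 29, so PS = ½ · (29 - 24) · 10 = 25.
Change in producer surplus = 25 - 144 = -119.

-119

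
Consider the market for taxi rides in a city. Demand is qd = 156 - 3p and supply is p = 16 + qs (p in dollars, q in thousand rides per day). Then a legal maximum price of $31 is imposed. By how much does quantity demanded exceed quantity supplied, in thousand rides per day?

Rearranging supply gives qs = p - 16. In a free market, 156 - 3p = p - 16 gives the equilibrium p* = 43, q* = 27.
The ceiling of 31 is below the equilibrium price 43, so it binds.
At p = 31: qd = 156 - 3·31 = 63 and qs = 31 - 16 = 15.
Shortage = qd - qs = 63 - 15 = 48.

48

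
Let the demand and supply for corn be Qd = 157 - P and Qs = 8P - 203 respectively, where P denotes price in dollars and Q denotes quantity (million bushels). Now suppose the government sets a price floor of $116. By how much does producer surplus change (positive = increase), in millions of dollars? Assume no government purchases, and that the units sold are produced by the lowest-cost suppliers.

2755

Without the control the market clears where 157 - P = 8P - 203, i.e. P* = 40 and Q* = 117.
The floor of 116 is above the equilibrium price 40, so it binds.
At P = 116: Qd = 157 - 116 = 41 and Qs = 8·116 - 203 = 725.
Producer surplus without the control is ½ · (40 - 25.375) · 117 = 855.5625.
With the floor, 41 units are sold at 116. The supply price at Q = 41 is 30.5, so PS = ½ · [(116 - 25.375) + (116 - 30.5)] · 41 = 3610.5625.
Change in producer surplus = 3610.5625 - 855.5625 = 2755.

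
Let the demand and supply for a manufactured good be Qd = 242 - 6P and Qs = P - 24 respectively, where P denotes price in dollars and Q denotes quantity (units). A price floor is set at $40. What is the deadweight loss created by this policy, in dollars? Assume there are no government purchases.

84

Without the control the market clears where 242 - 6P = P - 24, i.e. P* = 38 and Q* = 14.
Since 40 > 38, the floor is binding.
At P = 40: Qd = 242 - 6·40 = 2 and Qs = 40 - 24 = 16.
Quantity traded falls to 2. At Q = 2 the demand price is (242 - 2)/6 = 40 and the supply price is 24 + 2 = 26.
Deadweight loss = ½ · (40 - 26) · (14 - 2) = ½ · 14 · 12 = 84.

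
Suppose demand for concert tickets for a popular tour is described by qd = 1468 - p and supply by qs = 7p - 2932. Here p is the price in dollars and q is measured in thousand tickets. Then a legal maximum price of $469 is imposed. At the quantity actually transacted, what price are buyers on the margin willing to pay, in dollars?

Setting quantity demanded equal to quantity supplied, 1468 - p = 7p - 2932, gives p* = 550 and q* = 918.
Since 469 < 550, the ceiling is binding.
At p = 469: qd = 1468 - 469 = 999 and qs = 7·469 - 2932 = 351.
Only 351 units reach the market. On the demand curve, the marginal buyer's willingness to pay at q = 351 is (1468 - 351) = 1117.

1117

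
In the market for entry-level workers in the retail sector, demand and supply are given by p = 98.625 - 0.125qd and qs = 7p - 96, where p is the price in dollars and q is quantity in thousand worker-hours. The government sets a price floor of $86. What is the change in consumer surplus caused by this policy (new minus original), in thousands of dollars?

Rearranging demand gives qd = 789 - 8p. Setting quantity demanded equal to quantity supplied, 789 - 8p = 7p - 96, gives p* = 59 and q* = 317.
The floor of 86 is above the equilibrium price 59, so it binds.
At p = 86: qd = 789 - 8·86 = 101 and qs = 7·86 - 96 = 506.
Consumer surplus without the control is ½ · (98.625 - 59) · 317 = 6280.5625.
With the floor, consumers buy 101 units at 86, so CS = ½ · (98.625 - 86) · 101 = 637.5625.
Change in consumer surplus = 637.5625 - 6280.5625 = -5643.

-5643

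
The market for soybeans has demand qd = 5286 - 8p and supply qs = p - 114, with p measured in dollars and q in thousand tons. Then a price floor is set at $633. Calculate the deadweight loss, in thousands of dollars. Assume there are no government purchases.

39204

Setting quantity demanded equal to quantity supplied, 5286 - 8p = p - 114, gives p* = 600 and q* = 486.
The floor of 633 is above the equilibrium price 600, so it binds.
At p = 633: qd = 5286 - 8·633 = 222 and qs = 633 - 114 = 519.
Quantity traded falls to 222. At q = 222 the demand price is (5286 - 222)/8 = 633 and the supply price is 114 + 222 = 336.
Deadweight loss = ½ · (633 - 336) · (486 - 222) = ½ · 297 · 264 = 39204.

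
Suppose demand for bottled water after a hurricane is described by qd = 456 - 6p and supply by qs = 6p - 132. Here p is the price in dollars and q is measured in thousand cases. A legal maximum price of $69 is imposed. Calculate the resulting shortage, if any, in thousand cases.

0

Setting quantity demanded equal to quantity supplied, 456 - 6p = 6p - 132, gives p* = 49 and q* = 162.
The ceiling of 69 is above the equilibrium price 49, so it is not binding; the market clears at p* = 49, q* = 162.
Since the control does not bind, there is no shortage.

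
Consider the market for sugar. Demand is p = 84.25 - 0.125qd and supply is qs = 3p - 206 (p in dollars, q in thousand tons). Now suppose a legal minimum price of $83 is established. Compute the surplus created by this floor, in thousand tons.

33

Rearranging demand gives qd = 674 - 8p. In a free market, 674 - 8p = 3p - 206 gives the equilibrium p* = 80, q* = 34.
Because the floor (83) lies above the market-clearing price, it is binding.
At p = 83: qd = 674 - 8·83 = 10 and qs = 3·83 - 206 = 43.
Surplus = qs - qd = 43 - 10 = 33.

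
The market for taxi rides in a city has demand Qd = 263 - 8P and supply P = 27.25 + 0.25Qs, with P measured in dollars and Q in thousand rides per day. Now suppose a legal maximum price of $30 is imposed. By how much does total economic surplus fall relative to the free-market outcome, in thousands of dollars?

3

Rearranging supply gives Qs = 4P - 109. Setting quantity demanded equal to quantity supplied, 263 - 8P = 4P - 109, gives P* = 31 and Q* = 15.
Because the ceiling (30) lies below the market-clearing price, it is binding.
At P = 30: Qd = 263 - 8·30 = 23 and Qs = 4·30 - 109 = 11.
Quantity traded falls to 11. At Q = 11 the demand price is (263 - 11)/8 = 31.5 and the supply price is (109 + 11)/4 = 30.
Deadweight loss = ½ · (31.5 - 30) · (15 - 11) = ½ · 1.5 · 4 = 3.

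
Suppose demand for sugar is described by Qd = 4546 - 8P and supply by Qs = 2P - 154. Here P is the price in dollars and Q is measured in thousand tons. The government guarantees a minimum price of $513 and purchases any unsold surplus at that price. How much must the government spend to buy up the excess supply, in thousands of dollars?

220590

In a free market, 4546 - 8P = 2P - 154 gives the equilibrium P* = 470, Q* = 786.
Because the floor (513) lies above the market-clearing price, it is binding.
At P = 513: Qd = 4546 - 8·513 = 442 and Qs = 2·513 - 154 = 872.
Surplus = Qs - Qd = 430.
Government expenditure = surplus × support price = 430 × 513 = 220590.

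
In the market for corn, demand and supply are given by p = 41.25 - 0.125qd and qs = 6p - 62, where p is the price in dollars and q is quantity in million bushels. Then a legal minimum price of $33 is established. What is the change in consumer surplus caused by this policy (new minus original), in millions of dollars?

Rearranging demand gives qd = 330 - 8p. Setting quantity demanded equal to quantity supplied, 330 - 8p = 6p - 62, gives p* = 28 and q* = 106.
The floor of 33 is above the equilibrium price 28, so it binds.
At p = 33: qd = 330 - 8·33 = 66 and qs = 6·33 - 62 = 136.
Consumer surplus without the control is ½ · (41.25 - 28) · 106 = 702.25.
With the floor, consumers buy 66 units at 33, so CS = ½ · (41.25 - 33) · 66 = 272.25.
Change in consumer surplus = 272.25 - 702.25 = -430.

-430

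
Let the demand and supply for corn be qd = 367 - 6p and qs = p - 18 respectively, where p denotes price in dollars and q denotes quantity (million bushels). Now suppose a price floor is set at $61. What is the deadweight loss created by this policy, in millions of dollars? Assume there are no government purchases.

Without the control the market clears where 367 - 6p = p - 18, i.e. p* = 55 and q* = 37.
Since 61 > 55, the floor is binding.
At p = 61: qd = 367 - 6·61 = 1 and qs = 61 - 18 = 43.
Quantity traded falls to 1. At q = 1 the demand price is (367 - 1)/6 = 61 and the supply price is 18 + 1 = 19.
Deadweight loss = ½ · (61 - 19) · (37 - 1) = ½ · 42 · 36 = 756.

756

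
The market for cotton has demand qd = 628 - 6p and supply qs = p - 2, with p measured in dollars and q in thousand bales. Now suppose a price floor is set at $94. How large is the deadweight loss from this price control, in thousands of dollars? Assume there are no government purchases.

Setting quantity demanded equal to quantity supplied, 628 - 6p = p - 2, gives p* = 90 and q* = 88.
Since 94 > 90, the floor is binding.
At p = 94: qd = 628 - 6·94 = 64 and qs = 94 - 2 = 92.
Quantity traded falls to 64. At q = 64 the demand price is (628 - 64)/6 = 94 and the supply price is 2 + 64 = 66.
Deadweight loss = ½ · (94 - 66) · (88 - 64) = ½ · 28 · 24 = 336.

336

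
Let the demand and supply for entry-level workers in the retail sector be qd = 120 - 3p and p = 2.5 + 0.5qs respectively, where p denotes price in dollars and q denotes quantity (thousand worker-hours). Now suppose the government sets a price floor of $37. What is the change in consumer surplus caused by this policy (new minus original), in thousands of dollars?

Rearranging supply gives qs = 2p - 5. Equilibrium: 120 - 3p = 2p - 5, so 125 = 5p and p* = 25, q* = 45.
The floor of 37 is above the equilibrium price 25, so it binds.
At p = 37: qd = 120 - 3·37 = 9 and qs = 2·37 - 5 = 69.
Consumer surplus without the control is ½ · (40 - 25) · 45 = 337.5.
With the floor, consumers buy 9 units at 37, so CS = ½ · (40 - 37) · 9 = 13.5.
Change in consumer surplus = 13.5 - 337.5 = -324.

-324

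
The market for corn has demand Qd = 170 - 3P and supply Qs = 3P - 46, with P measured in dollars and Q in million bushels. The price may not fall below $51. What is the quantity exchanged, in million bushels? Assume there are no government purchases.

17

Without the control the market clears where 170 - 3P = 3P - 46, i.e. P* = 36 and Q* = 62.
Since 51 > 36, the floor is binding.
At P = 51: Qd = 170 - 3·51 = 17 and Qs = 3·51 - 46 = 107.
The quantity actually transacted is the short side, demand: 17.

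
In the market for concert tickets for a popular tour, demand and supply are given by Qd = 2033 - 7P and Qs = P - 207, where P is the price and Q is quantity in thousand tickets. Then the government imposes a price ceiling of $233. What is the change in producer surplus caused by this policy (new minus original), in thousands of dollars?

Without the control the market clears where 2033 - 7P = P - 207, i.e. P* = 280 and Q* = 73.
Since 233 < 280, the ceiling is binding.
At P = 233: Qd = 2033 - 7·233 = 402 and Qs = 233 - 207 = 26.
Producer surplus without the control is ½ · (280 - 207) · 73 = 2664.5.
With the ceiling, producers sell 26 units at 233, so PS = ½ · (233 - 207) · 26 = 338.
Change in producer surplus = 338 - 2664.5 = -2326.5.

-2326.5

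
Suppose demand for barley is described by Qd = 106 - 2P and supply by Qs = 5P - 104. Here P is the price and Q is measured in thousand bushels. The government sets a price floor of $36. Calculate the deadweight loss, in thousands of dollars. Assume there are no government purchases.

50.4

Equilibrium: 106 - 2P = 5P - 104, so 210 = 7P and P* = 30, Q* = 46.
Because the floor (36) lies above the market-clearing price, it is binding.
At P = 36: Qd = 106 - 2·36 = 34 and Qs = 5·36 - 104 = 76.
Quantity traded falls to 34. At Q = 34 the demand price is (106 - 34)/2 = 36 and the supply price is (104 + 34)/5 = 27.6.
Deadweight loss = ½ · (36 - 27.6) · (46 - 34) = ½ · 8.4 · 12 = 50.4.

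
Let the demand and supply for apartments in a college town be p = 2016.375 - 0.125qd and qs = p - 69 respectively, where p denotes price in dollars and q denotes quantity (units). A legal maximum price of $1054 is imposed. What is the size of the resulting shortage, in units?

Rearranging demand gives qd = 16131 - 8p. In a free market, 16131 - 8p = p - 69 gives the equilibrium p* = 1800, q* = 1731.
Since 1054 < 1800, the ceiling is binding.
At p = 1054: qd = 16131 - 8·1054 = 7699 and qs = 1054 - 69 = 985.
Shortage = qd - qs = 7699 - 985 = 6714.

6714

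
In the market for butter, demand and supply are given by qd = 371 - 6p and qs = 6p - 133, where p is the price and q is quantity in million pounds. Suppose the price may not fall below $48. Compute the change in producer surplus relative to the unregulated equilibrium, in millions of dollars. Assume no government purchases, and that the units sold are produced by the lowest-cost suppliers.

In a free market, 371 - 6p = 6p - 133 gives the equilibrium p* = 42, q* = 119.
Since 48 > 42, the floor is binding.
At p = 48: qd = 371 - 6·48 = 83 and qs = 6·48 - 133 = 155.
Producer surplus without the control is ½ · (42 - 133/6) · 119 = 14161/12.
With the floor, 83 units are sold at 48. The supply price at q = 83 is 36, so PS = ½ · [(48 - 133/6) + (48 - 36)] · 83 = 18841/12.
Change in producer surplus = 18841/12 - 14161/12 = 390.

390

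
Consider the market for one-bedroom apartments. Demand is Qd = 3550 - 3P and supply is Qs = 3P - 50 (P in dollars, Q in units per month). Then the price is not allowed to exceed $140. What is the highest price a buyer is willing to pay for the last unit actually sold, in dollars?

1060

In a free market, 3550 - 3P = 3P - 50 gives the equilibrium P* = 600, Q* = 1750.
Since 140 < 600, the ceiling is binding.
At P = 140: Qd = 3550 - 3·140 = 3130 and Qs = 3·140 - 50 = 370.
Only 370 units reach the market. On the demand curve, the marginal buyer's willingness to pay at Q = 370 is (3550 - 370)/3 = 1060.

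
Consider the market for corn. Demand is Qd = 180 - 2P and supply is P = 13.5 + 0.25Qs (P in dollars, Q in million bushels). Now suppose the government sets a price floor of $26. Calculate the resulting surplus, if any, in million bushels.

Rearranging supply gives Qs = 4P - 54. Equilibrium: 180 - 2P = 4P - 54, so 234 = 6P and P* = 39, Q* = 102.
Since 26 is below P* = 39, the floor does not bind and the free-market outcome prevails.
Since the control does not bind, there is no surplus.

0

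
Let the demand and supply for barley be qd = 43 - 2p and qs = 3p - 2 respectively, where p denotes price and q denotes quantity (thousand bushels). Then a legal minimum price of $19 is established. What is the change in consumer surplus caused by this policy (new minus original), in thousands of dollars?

Setting quantity demanded equal to quantity supplied, 43 - 2p = 3p - 2, gives p* = 9 and q* = 25.
The floor of 19 is above the equilibrium price 9, so it binds.
At p = 19: qd = 43 - 2·19 = 5 and qs = 3·19 - 2 = 55.
Consumer surplus without the control is ½ · (21.5 - 9) · 25 = 156.25.
With the floor, consumers buy 5 units at 19, so CS = ½ · (21.5 - 19) · 5 = 6.25.
Change in consumer surplus = 6.25 - 156.25 = -150.

-150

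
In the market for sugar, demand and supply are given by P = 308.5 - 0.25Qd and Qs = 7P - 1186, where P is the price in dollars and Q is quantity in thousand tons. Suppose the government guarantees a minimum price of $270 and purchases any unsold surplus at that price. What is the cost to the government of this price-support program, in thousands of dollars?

148500

Rearranging demand gives Qd = 1234 - 4P. Setting quantity demanded equal to quantity supplied, 1234 - 4P = 7P - 1186, gives P* = 220 and Q* = 354.
Since 270 > 220, the floor is binding.
At P = 270: Qd = 1234 - 4·270 = 154 and Qs = 7·270 - 1186 = 704.
Surplus = Qs - Qd = 550.
Government expenditure = surplus × support price = 550 × 270 = 148500.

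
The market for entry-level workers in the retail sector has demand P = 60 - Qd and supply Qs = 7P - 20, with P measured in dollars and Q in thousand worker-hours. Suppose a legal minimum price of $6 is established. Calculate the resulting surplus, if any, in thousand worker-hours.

Rearranging demand gives Qd = 60 - P. Without the control the market clears where 60 - P = 7P - 20, i.e. P* = 10 and Q* = 50.
Since 6 is below P* = 10, the floor does not bind and the free-market outcome prevails.
Since the control does not bind, there is no surplus.

0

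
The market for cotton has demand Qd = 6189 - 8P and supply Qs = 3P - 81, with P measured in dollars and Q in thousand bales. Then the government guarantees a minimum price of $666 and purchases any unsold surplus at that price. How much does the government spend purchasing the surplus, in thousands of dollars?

Equilibrium: 6189 - 8P = 3P - 81, so 6270 = 11P and P* = 570, Q* = 1629.
Since 666 > 570, the floor is binding.
At P = 666: Qd = 6189 - 8·666 = 861 and Qs = 3·666 - 81 = 1917.
Surplus = Qs - Qd = 1056.
Government expenditure = surplus × support price = 1056 × 666 = 703296.

703296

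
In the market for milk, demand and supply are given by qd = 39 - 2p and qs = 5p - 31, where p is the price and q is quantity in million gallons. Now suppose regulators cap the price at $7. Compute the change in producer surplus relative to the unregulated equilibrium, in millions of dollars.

In a free market, 39 - 2p = 5p - 31 gives the equilibrium p* = 10, q* = 19.
Because the ceiling (7) lies below the market-clearing price, it is binding.
At p = 7: qd = 39 - 2·7 = 25 and qs = 5·7 - 31 = 4.
Producer surplus without the control is ½ · (10 - 6.2) · 19 = 36.1.
With the ceiling, producers sell 4 units at 7, so PS = ½ · (7 - 6.2) · 4 = 1.6.
Change in producer surplus = 1.6 - 36.1 = -34.5.

-34.5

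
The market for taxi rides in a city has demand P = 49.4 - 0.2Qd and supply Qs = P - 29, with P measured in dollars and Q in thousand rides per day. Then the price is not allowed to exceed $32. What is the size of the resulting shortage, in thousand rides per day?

Rearranging demand gives Qd = 247 - 5P. Without the control the market clears where 247 - 5P = P - 29, i.e. P* = 46 and Q* = 17.
Since 32 < 46, the ceiling is binding.
At P = 32: Qd = 247 - 5·32 = 87 and Qs = 32 - 29 = 3.
Shortage = Qd - Qs = 87 - 3 = 84.

84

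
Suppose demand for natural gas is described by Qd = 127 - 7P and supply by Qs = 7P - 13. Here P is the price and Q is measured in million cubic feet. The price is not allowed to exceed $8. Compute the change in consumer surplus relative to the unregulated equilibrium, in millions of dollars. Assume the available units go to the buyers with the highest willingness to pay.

72

In a free market, 127 - 7P = 7P - 13 gives the equilibrium P* = 10, Q* = 57.
Because the ceiling (8) lies below the market-clearing price, it is binding.
At P = 8: Qd = 127 - 7·8 = 71 and Qs = 7·8 - 13 = 43.
Consumer surplus without the control is ½ · (127/7 - 10) · 57 = 3249/14.
With the ceiling, 43 units are sold at 8 (assume they go to the highest-value buyers). The demand price at Q = 43 is 12, so CS = ½ · [(127/7 - 8) + (12 - 8)] · 43 = 4257/14.
Change in consumer surplus = 4257/14 - 3249/14 = 72.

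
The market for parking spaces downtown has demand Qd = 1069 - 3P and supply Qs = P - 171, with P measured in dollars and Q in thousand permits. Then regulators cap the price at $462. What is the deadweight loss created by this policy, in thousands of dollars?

In a free market, 1069 - 3P = P - 171 gives the equilibrium P* = 310, Q* = 139.
Since 462 is above P* = 310, the ceiling does not bind and the free-market outcome prevails.
Since the control does not bind, no trades are prevented and deadweight loss is zero.

0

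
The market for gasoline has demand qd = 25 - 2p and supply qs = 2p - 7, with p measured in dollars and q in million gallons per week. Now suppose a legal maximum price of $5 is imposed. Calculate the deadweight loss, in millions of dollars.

18

Setting quantity demanded equal to quantity supplied, 25 - 2p = 2p - 7, gives p* = 8 and q* = 9.
Because the ceiling (5) lies below the market-clearing price, it is binding.
At p = 5: qd = 25 - 2·5 = 15 and qs = 2·5 - 7 = 3.
Quantity traded falls to 3. At q = 3 the demand price is (25 - 3)/2 = 11 and the supply price is (7 + 3)/2 = 5.
Deadweight loss = ½ · (11 - 5) · (9 - 3) = ½ · 6 · 6 = 18.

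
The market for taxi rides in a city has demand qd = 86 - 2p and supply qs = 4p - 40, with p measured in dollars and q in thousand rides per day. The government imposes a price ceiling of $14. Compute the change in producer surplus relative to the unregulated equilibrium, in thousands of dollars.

-210

In a free market, 86 - 2p = 4p - 40 gives the equilibrium p* = 21, q* = 44.
The ceiling of 14 is below the equilibrium price 21, so it binds.
At p = 14: qd = 86 - 2·14 = 58 and qs = 4·14 - 40 = 16.
Producer surplus without the control is ½ · (21 - 10) · 44 = 242.
With the ceiling, producers sell 16 units at 14, so PS = ½ · (14 - 10) · 16 = 32.
Change in producer surplus = 32 - 242 = -210.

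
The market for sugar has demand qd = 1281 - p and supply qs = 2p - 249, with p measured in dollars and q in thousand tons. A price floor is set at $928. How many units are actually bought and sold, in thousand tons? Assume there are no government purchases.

353

Setting quantity demanded equal to quantity supplied, 1281 - p = 2p - 249, gives p* = 510 and q* = 771.
Since 928 > 510, the floor is binding.
At p = 928: qd = 1281 - 928 = 353 and qs = 2·928 - 249 = 1607.
The quantity actually transacted is the short side, demand: 353.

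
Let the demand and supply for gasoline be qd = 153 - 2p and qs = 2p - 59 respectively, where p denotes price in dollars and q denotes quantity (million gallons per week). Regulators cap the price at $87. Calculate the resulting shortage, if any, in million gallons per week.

Equilibrium: 153 - 2p = 2p - 59, so 212 = 4p and p* = 53, q* = 47.
The ceiling of 87 is above the equilibrium price 53, so it is not binding; the market clears at p* = 53, q* = 47.
Since the control does not bind, there is no shortage.

0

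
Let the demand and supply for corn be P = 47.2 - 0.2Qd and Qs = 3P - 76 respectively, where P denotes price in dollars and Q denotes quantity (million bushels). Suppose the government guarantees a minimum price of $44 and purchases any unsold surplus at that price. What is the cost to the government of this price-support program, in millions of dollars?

Rearranging demand gives Qd = 236 - 5P. In a free market, 236 - 5P = 3P - 76 gives the equilibrium P* = 39, Q* = 41.
The floor of 44 is above the equilibrium price 39, so it binds.
At P = 44: Qd = 236 - 5·44 = 16 and Qs = 3·44 - 76 = 56.
Surplus = Qs - Qd = 40.
Government expenditure = surplus × support price = 40 × 44 = 1760.

1760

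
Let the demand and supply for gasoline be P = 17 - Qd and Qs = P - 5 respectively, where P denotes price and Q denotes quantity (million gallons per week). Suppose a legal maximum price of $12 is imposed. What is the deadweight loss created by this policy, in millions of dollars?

0

Rearranging demand gives Qd = 17 - P. Without the control the market clears where 17 - P = P - 5, i.e. P* = 11 and Q* = 6.
Since 12 is above P* = 11, the ceiling does not bind and the free-market outcome prevails.
Since the control does not bind, no trades are prevented and deadweight loss is zero.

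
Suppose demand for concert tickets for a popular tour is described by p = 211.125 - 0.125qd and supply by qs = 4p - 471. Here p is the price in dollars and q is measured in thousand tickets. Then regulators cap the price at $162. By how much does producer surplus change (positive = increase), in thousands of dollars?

-3834

Rearranging demand gives qd = 1689 - 8p. Setting quantity demanded equal to quantity supplied, 1689 - 8p = 4p - 471, gives p* = 180 and q* = 249.
Because the ceiling (162) lies below the market-clearing price, it is binding.
At p = 162: qd = 1689 - 8·162 = 393 and qs = 4·162 - 471 = 177.
Producer surplus without the control is ½ · (180 - 117.75) · 249 = 7750.125.
With the ceiling, producers sell 177 units at 162, so PS = ½ · (162 - 117.75) · 177 = 3916.125.
Change in producer surplus = 3916.125 - 7750.125 = -3834.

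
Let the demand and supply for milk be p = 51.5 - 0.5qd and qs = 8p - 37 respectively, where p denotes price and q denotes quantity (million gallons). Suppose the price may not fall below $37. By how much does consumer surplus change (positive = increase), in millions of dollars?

Rearranging demand gives qd = 103 - 2p. Equilibrium: 103 - 2p = 8p - 37, so 140 = 10p and p* = 14, q* = 75.
Since 37 > 14, the floor is binding.
At p = 37: qd = 103 - 2·37 = 29 and qs = 8·37 - 37 = 259.
Consumer surplus without the control is ½ · (51.5 - 14) · 75 = 1406.25.
With the floor, consumers buy 29 units at 37, so CS = ½ · (51.5 - 37) · 29 = 210.25.
Change in consumer surplus = 210.25 - 1406.25 = -1196.

-1196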